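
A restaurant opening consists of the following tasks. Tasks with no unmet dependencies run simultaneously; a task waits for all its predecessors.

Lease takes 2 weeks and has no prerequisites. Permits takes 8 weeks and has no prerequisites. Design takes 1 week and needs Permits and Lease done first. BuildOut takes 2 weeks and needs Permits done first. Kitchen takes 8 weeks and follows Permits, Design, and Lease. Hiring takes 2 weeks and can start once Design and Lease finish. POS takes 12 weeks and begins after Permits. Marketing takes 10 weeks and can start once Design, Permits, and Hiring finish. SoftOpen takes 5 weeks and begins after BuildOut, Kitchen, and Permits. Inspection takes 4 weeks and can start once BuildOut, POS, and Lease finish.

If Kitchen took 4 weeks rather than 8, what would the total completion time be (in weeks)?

As given, the longest chain is Permits→POS→Inspection = 8+12+4 = 24, so the finish is 24 weeks.
Kitchen has 2 weeks of float (longest path through it is 22).
That remains the longest chain; total 24 weeks.

24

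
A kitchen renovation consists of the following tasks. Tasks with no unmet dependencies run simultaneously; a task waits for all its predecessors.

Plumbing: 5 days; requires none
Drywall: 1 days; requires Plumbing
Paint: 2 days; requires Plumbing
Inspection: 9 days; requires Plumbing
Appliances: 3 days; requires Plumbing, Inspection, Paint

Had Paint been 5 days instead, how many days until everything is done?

Baseline: Plumbing→Inspection→Appliances = 5+9+3 = 17 → 17 days.
Paint has 7 days of float (longest path through it is 10).
That remains the longest chain; total 17 days.

17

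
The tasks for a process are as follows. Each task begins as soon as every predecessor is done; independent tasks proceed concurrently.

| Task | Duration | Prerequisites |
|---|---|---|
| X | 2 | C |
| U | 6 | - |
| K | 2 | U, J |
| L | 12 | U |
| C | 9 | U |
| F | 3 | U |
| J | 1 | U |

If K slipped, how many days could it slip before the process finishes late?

U→L = 6+12 = 18 sets the makespan at 18 days.
Longest path through K: 9 days (earliest finish 9, latest finish 18).
Float = 18 − 9 = 9.

9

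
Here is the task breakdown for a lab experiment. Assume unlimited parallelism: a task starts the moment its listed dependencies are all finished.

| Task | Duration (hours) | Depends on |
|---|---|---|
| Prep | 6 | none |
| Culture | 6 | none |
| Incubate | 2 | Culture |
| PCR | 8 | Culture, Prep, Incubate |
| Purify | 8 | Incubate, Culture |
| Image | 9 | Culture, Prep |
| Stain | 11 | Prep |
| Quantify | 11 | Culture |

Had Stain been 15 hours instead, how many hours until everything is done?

Critical path before the change: Prep→Stain = 6+11 = 17 giving 17 hours.
Stain is on the critical path; changing it to 15 makes that path 21 hours.
That remains the longest chain; total 21 hours.

21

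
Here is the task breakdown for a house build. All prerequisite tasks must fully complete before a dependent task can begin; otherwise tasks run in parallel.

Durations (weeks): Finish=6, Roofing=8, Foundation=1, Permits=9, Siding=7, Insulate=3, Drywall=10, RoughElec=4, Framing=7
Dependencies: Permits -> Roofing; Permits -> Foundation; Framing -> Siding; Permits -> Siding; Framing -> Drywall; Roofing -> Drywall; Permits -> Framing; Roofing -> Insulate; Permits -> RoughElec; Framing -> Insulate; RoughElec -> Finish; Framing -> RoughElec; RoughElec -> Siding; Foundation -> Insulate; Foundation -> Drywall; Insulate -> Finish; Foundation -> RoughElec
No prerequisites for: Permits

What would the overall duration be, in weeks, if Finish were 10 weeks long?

Baseline: Permits→Framing→RoughElec→Siding = 9+7+4+7 = 27 → 27 weeks.
Finish is off the critical path — its longest chain is 26 weeks, giving 1 of slack.
The binding chain switches to Permits→Framing→RoughElec→Finish = 9+7+4+10 = 30; finish 30 weeks.

30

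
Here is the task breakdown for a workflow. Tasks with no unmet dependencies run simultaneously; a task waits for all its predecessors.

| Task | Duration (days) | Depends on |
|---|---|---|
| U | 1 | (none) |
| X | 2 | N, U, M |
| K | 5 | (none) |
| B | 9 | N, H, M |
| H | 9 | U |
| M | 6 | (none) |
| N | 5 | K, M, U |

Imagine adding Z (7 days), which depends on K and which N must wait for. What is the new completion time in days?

26

Originally the workflow takes 20 days.
With Z inserted, N now waits for max(K, M, U, Z).
New critical path: K→Z→N→B = 5+7+5+9 = 26 ⇒ 26 days.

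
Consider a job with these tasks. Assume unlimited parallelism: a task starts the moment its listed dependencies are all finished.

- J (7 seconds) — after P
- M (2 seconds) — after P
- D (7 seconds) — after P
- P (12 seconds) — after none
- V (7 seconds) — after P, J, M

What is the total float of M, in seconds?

5

The longest chain is P→J→V = 12+7+7 = 26; overall finish 26 seconds.
Longest path through M: 21 seconds (earliest finish 14, latest finish 19).
Float = 26 − 21 = 5.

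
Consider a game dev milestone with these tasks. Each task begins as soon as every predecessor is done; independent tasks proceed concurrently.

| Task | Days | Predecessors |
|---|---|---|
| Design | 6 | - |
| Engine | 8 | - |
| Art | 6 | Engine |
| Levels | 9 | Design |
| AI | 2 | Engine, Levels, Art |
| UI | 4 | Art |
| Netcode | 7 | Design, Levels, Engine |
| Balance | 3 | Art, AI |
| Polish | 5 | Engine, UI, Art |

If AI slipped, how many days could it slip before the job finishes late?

Critical path: Engine→Art→UI→Polish = 8+6+4+5 = 23, so the finish is 23 days.
Longest path through AI: 20 days (earliest finish 17, latest finish 20).
Float = 23 − 20 = 3.

3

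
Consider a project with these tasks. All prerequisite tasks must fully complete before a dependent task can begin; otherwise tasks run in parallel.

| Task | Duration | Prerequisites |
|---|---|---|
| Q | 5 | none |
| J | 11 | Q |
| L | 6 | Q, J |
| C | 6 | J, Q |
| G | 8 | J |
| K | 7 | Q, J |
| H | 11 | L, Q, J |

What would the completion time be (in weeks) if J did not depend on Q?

28

With the dependency in place, Q→J→L→H = 5+11+6+11 = 33 sets the finish at 33 weeks.
Without Q→J, J's earliest start moves from 5 to 0.
New critical path: J→L→H = 11+6+11 = 28 ⇒ 28 weeks.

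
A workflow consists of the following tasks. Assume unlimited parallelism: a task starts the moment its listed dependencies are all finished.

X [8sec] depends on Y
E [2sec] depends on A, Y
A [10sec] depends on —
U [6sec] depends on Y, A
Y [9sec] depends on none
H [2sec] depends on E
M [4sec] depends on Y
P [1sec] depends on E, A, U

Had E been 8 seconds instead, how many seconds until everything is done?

20

Critical path before the change: Y→X = 9+8 = 17 giving 17 seconds.
E has 3 seconds of float (longest path through it is 14).
New critical path: A→E→H = 10+8+2 = 20 ⇒ 20 seconds.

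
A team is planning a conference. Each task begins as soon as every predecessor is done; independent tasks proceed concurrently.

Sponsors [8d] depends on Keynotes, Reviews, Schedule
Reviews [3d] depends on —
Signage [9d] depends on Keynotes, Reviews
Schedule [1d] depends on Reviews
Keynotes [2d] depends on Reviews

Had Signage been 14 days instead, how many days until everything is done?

19

Baseline: Reviews→Keynotes→Signage = 3+2+9 = 14 → 14 days.
Signage is on the critical path; changing it to 14 makes that path 19 days.
The critical path is still Reviews→Keynotes→Signage; finish is now 19 days.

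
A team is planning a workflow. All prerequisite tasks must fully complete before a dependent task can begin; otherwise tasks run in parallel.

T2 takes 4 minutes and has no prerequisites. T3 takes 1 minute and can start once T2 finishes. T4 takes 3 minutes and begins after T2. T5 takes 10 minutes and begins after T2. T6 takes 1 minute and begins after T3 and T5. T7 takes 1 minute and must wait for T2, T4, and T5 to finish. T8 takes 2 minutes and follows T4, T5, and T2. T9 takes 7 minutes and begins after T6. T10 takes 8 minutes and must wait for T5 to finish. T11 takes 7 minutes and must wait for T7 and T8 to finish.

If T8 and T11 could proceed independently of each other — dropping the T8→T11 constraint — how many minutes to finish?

22

With the dependency in place, T2→T5→T8→T11 = 4+10+2+7 = 23 sets the finish at 23 minutes.
Without T8→T11, T11's earliest start moves from 16 to 15.
New critical path: T2→T5→T6→T9 = 4+10+1+7 = 22 ⇒ 22 minutes.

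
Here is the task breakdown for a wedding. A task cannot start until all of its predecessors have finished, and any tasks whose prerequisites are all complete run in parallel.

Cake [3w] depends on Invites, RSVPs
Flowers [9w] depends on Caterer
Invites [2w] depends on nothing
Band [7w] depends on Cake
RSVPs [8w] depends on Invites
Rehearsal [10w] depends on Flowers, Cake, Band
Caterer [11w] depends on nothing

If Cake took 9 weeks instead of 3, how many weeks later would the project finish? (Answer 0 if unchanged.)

The binding path is Invites→RSVPs→Cake→Band→Rehearsal = 2+8+3+7+10 = 30; finish at 30 weeks.
Cake is on the critical path; changing it to 9 makes that path 36 weeks.
That remains the longest chain; total 36 weeks.
Change in finish: 36 − 30 = +6 weeks.

6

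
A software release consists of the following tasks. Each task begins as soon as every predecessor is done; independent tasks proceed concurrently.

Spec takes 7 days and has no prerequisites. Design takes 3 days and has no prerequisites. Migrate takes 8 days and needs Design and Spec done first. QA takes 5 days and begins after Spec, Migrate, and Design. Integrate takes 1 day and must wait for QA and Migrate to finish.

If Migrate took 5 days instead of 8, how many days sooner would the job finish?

The binding path is Spec→Migrate→QA→Integrate = 7+8+5+1 = 21; finish at 21 days.
Migrate lies on that path, so at 5 days the path becomes 18 days.
That remains the longest chain; total 18 days.
Change in finish: 18 − 21 = -3 days.

3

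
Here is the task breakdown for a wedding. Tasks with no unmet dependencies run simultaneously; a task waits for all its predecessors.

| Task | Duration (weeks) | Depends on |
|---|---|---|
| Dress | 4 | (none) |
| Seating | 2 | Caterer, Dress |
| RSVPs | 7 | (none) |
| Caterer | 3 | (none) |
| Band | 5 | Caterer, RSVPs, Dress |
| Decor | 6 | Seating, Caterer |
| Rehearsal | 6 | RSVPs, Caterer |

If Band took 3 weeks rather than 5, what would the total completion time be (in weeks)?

13

Actual critical path: RSVPs→Rehearsal = 7+6 = 13 ⇒ 13 weeks.
The longest path through Band is only 12 weeks, so Band has float 1.
The critical path is still RSVPs→Rehearsal; finish is now 13 weeks.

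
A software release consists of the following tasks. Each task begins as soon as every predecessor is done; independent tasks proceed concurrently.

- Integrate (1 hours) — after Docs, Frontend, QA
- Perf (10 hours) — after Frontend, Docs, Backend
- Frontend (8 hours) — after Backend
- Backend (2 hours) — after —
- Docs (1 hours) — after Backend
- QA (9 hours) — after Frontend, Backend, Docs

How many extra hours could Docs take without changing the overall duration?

7

Backend→Frontend→QA→Integrate = 2+8+9+1 = 20 sets the makespan at 20 hours.
Longest path through Docs: 13 hours (earliest finish 3, latest finish 10).
So Docs can slip 10 − 3 = 7 hours.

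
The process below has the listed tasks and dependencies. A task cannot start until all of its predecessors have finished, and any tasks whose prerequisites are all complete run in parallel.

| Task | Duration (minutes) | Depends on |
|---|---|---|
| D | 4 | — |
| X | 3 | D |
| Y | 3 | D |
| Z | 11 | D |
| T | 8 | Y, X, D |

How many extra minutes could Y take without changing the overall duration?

D→Y→T = 4+3+8 = 15 sets the makespan at 15 minutes.
The longest chain containing Y totals 15 minutes.
Float = 15 − 15 = 0.

0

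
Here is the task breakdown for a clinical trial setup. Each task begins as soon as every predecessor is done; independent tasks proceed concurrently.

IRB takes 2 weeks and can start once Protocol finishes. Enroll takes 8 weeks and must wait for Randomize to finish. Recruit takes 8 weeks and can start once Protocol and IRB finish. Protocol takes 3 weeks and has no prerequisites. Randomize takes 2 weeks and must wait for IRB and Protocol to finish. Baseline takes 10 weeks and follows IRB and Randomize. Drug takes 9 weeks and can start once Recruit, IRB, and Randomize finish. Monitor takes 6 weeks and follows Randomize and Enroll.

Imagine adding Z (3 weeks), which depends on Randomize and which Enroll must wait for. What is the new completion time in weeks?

Originally the job takes 22 weeks.
With Z inserted, Enroll now waits for max(Randomize, Z).
New critical path: Protocol→IRB→Randomize→Z→Enroll→Monitor = 3+2+2+3+8+6 = 24 ⇒ 24 weeks.

24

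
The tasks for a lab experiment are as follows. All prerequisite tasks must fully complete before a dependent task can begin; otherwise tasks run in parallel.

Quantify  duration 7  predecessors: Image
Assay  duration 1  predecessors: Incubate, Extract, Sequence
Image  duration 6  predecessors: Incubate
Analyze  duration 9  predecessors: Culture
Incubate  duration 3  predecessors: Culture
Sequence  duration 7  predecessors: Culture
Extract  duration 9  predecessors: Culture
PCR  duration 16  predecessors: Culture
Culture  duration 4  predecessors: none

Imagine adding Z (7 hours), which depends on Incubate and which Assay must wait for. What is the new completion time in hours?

Originally the plan takes 20 hours.
With Z inserted, Assay now waits for max(Incubate, Extract, Sequence, Z).
New critical path: Culture→Incubate→Image→Quantify = 4+3+6+7 = 20 ⇒ 20 hours.

20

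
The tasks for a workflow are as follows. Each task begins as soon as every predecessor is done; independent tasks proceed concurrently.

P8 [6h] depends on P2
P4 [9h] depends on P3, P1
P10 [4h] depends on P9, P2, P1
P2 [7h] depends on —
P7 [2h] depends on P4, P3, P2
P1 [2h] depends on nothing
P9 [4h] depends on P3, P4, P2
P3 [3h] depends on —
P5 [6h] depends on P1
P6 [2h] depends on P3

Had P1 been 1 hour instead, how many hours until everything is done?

Baseline: P3→P4→P9→P10 = 3+9+4+4 = 20 → 20 hours.
P1 has 1 hour of float (longest path through it is 19).
The critical path is still P3→P4→P9→P10; finish is now 20 hours.

20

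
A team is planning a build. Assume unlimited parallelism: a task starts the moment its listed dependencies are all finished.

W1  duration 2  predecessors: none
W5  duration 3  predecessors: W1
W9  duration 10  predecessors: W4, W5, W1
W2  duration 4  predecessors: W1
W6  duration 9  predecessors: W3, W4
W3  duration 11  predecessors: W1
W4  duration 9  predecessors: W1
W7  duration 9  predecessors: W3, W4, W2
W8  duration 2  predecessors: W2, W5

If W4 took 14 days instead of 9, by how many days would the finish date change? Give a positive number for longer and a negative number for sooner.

Baseline: W1→W3→W6 = 2+11+9 = 22 → 22 days.
W4 has 1 day of float (longest path through it is 21).
Now W1→W4→W9 = 2+14+10 = 26 is longest, so the finish becomes 26 days.
Change in finish: 26 − 22 = +4 days.

4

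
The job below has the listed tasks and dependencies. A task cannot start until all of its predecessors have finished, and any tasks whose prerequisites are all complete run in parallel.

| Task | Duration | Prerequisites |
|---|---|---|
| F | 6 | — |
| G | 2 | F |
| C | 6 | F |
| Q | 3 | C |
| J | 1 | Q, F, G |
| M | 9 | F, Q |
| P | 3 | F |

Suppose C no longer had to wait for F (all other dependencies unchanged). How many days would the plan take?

Original critical path: F→C→Q→M = 6+6+3+9 = 24 ⇒ 24 days.
Without F→C, C's earliest start moves from 6 to 0.
The longest chain is now C→Q→M = 6+3+9 = 18, so the plan takes 18 days.

18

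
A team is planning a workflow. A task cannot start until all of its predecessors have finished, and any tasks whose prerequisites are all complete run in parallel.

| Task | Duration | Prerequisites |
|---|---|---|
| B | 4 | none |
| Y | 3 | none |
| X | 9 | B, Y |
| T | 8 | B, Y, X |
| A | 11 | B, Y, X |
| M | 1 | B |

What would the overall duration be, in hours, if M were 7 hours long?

24

Baseline: B→X→A = 4+9+11 = 24 → 24 hours.
The longest path through M is only 5 hours, so M has float 19.
That remains the longest chain; total 24 hours.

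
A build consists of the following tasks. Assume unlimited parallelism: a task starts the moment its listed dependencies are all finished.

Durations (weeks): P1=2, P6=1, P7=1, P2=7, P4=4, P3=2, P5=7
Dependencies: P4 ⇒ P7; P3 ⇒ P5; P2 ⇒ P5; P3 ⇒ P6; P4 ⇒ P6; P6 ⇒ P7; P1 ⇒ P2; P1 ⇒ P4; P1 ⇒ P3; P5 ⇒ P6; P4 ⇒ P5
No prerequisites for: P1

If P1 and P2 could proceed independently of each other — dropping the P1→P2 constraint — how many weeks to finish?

Before: longest chain P1→P2→P5→P6→P7 = 2+7+7+1+1 = 18, finish 18.
Without P1→P2, P2's earliest start moves from 2 to 0.
New critical path: P2→P5→P6→P7 = 7+7+1+1 = 16 ⇒ 16 weeks.

16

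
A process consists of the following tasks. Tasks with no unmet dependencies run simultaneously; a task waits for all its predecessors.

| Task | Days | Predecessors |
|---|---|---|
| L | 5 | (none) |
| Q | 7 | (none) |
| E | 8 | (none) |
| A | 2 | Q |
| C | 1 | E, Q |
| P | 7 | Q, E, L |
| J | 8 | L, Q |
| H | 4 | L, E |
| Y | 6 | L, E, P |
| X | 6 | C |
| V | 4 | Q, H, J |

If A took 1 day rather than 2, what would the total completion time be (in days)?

Critical path before the change: E→P→Y = 8+7+6 = 21 giving 21 days.
A is off the critical path — its longest chain is 9 days, giving 12 of slack.
No other chain overtakes it, so the finish is 21 days.

21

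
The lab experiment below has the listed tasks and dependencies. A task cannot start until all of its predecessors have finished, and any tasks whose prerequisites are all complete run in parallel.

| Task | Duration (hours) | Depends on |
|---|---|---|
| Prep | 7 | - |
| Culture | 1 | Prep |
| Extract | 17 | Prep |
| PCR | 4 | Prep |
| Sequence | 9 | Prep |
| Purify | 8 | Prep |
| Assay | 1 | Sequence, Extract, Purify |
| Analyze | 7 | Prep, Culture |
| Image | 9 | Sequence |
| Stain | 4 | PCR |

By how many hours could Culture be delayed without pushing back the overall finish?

10

The longest chain is Prep→Extract→Assay = 7+17+1 = 25; overall finish 25 hours.
Longest path through Culture: 15 hours (earliest finish 8, latest finish 18).
Float = 25 − 15 = 10.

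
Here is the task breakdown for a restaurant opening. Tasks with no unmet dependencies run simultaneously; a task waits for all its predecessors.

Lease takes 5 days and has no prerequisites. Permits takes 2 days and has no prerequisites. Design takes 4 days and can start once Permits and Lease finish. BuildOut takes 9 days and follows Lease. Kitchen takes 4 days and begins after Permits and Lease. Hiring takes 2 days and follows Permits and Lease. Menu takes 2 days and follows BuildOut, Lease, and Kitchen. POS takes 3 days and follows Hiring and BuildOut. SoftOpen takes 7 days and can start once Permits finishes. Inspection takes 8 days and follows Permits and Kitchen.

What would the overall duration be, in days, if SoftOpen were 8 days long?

17

Baseline: Lease→BuildOut→POS = 5+9+3 = 17 → 17 days.
SoftOpen has 8 days of float (longest path through it is 9).
That remains the longest chain; total 17 days.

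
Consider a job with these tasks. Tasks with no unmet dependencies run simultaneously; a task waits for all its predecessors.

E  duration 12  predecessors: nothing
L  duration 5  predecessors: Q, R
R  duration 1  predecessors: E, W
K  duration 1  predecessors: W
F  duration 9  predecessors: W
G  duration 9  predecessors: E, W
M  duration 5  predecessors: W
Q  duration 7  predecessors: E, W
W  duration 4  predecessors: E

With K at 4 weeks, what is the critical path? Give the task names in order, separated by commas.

E, W, Q, L

Actual critical path: E→W→Q→L = 12+4+7+5 = 28 ⇒ 28 weeks.
The longest path through K is only 17 weeks, so K has float 11.
The critical path is still E→W→Q→L; finish is now 28 weeks.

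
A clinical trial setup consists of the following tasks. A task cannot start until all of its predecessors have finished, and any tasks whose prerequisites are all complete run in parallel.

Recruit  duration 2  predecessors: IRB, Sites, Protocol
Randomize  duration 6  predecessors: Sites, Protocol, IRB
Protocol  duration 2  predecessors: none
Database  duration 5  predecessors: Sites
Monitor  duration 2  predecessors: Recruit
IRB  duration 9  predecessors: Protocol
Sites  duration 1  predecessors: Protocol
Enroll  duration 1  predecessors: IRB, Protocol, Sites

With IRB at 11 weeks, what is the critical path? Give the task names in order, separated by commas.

Critical path before the change: Protocol→IRB→Randomize = 2+9+6 = 17 giving 17 weeks.
IRB lies on that path, so at 11 weeks the path becomes 19 weeks.
No other chain overtakes it, so the finish is 19 weeks.

Protocol, IRB, Randomize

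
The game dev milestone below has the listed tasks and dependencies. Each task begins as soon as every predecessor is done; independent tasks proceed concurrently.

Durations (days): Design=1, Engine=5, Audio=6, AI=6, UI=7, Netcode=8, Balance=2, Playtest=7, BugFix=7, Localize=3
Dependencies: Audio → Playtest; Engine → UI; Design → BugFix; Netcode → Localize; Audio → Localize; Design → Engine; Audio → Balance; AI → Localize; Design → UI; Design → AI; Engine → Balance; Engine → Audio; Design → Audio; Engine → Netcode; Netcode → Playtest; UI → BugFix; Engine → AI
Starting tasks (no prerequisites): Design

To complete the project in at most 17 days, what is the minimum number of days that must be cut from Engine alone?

Current finish: 21 days; target: 17.
Engine is on every critical path, so each day cut from Engine cuts the finish by one (this holds down to a finish of 17).
Need 21 − 17 = 4 days off Engine → Engine becomes 1 day, finish becomes 17.

4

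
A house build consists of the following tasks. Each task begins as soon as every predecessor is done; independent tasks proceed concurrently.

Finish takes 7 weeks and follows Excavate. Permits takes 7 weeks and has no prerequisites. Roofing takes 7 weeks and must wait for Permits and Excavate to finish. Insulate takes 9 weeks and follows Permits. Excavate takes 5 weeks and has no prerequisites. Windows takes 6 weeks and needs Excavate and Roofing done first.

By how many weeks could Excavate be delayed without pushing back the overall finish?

2

Permits→Roofing→Windows = 7+7+6 = 20 sets the makespan at 20 weeks.
The longest chain containing Excavate totals 18 weeks.
Float = 20 − 18 = 2.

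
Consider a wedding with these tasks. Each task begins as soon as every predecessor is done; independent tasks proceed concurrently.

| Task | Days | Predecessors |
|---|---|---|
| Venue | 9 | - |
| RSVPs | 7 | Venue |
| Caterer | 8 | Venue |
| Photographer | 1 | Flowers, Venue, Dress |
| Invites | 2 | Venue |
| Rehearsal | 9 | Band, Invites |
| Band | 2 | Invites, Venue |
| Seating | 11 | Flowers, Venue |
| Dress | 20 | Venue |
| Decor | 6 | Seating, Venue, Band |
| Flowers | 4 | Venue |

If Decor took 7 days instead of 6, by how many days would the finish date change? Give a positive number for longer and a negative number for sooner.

The binding path is Venue→Flowers→Seating→Decor = 9+4+11+6 = 30; finish at 30 days.
Since Decor is critical, the +1 change carries straight to that chain (now 31 days).
No other chain overtakes it, so the finish is 31 days.
Change in finish: 31 − 30 = +1 days.

1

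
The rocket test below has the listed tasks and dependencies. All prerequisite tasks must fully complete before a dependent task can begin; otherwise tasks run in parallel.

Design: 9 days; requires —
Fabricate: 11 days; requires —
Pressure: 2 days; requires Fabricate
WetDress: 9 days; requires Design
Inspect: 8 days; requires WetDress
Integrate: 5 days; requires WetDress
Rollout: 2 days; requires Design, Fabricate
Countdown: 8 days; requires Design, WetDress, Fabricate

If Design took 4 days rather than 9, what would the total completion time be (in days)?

21

Baseline: Design→WetDress→Inspect = 9+9+8 = 26 → 26 days.
Since Design is critical, the -5 change carries straight to that chain (now 21 days).
The critical path is still Design→WetDress→Inspect; finish is now 21 days.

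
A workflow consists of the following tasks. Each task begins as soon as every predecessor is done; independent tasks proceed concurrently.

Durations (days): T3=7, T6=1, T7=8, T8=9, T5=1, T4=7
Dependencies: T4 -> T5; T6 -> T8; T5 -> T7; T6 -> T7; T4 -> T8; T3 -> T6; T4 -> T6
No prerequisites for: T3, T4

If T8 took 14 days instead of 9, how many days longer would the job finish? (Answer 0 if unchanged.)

Critical path before the change: T3→T6→T8 = 7+1+9 = 17 giving 17 days.
T8 lies on that path, so at 14 days the path becomes 22 days.
That remains the longest chain; total 22 days.
Change in finish: 22 − 17 = +5 days.

5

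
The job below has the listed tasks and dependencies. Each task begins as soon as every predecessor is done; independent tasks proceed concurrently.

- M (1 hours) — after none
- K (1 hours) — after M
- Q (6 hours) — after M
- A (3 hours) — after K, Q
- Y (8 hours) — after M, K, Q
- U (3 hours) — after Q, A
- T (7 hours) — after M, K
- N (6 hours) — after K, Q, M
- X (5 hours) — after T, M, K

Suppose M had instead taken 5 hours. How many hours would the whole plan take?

Baseline: M→Q→Y = 1+6+8 = 15 → 15 hours.
Since M is critical, the +4 change carries straight to that chain (now 19 hours).
The critical path is still M→Q→Y; finish is now 19 hours.

19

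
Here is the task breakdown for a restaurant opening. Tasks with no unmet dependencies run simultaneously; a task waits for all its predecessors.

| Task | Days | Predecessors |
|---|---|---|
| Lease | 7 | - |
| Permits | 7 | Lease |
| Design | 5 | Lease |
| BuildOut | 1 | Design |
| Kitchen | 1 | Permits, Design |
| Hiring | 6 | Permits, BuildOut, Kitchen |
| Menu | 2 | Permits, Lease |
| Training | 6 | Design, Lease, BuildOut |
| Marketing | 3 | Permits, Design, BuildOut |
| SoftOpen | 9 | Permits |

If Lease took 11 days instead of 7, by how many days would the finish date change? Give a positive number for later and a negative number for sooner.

The binding path is Lease→Permits→SoftOpen = 7+7+9 = 23; finish at 23 days.
Since Lease is critical, the +4 change carries straight to that chain (now 27 days).
No other chain overtakes it, so the finish is 27 days.
Change in finish: 27 − 23 = +4 days.

4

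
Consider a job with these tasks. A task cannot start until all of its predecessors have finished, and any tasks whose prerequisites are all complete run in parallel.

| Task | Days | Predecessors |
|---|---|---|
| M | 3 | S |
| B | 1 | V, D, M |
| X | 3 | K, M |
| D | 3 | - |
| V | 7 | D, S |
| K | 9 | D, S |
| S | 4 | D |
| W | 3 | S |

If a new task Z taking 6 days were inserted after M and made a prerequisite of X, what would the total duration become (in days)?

19

Originally the job takes 19 days.
With Z inserted, X now waits for max(K, M, Z).
New critical path: D→S→M→Z→X = 3+4+3+6+3 = 19 ⇒ 19 days.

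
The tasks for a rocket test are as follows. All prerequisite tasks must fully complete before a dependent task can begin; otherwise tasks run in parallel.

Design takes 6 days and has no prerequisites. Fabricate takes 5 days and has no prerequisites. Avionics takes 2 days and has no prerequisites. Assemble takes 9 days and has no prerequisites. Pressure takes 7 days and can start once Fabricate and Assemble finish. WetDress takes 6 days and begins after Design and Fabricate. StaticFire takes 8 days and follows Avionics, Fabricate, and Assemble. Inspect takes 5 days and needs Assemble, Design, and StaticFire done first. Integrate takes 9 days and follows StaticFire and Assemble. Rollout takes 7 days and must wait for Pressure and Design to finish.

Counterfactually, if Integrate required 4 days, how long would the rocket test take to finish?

23

The binding path is Assemble→StaticFire→Integrate = 9+8+9 = 26; finish at 26 days.
Integrate is on the critical path; changing it to 4 makes that path 21 days.
The binding chain switches to Assemble→Pressure→Rollout = 9+7+7 = 23; finish 23 days.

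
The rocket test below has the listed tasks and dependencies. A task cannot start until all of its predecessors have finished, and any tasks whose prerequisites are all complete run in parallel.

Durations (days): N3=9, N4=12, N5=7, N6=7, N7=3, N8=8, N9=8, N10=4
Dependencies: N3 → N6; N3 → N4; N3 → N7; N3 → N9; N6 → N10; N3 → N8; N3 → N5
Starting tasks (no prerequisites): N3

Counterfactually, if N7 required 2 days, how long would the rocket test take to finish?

21

As given, the longest chain is N3→N4 = 9+12 = 21, so the finish is 21 days.
N7 has 9 days of float (longest path through it is 12).
The critical path is still N3→N4; finish is now 21 days.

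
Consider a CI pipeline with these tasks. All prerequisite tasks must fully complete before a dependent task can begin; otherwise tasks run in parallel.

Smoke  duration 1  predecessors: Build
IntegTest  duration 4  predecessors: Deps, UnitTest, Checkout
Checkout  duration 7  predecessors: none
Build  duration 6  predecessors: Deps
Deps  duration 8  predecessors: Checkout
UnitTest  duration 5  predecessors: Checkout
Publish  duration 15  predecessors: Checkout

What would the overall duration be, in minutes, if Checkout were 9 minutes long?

24

Critical path before the change: Checkout→Deps→Build→Smoke = 7+8+6+1 = 22 giving 22 minutes.
Since Checkout is critical, the +2 change carries straight to that chain (now 24 minutes).
That remains the longest chain; total 24 minutes.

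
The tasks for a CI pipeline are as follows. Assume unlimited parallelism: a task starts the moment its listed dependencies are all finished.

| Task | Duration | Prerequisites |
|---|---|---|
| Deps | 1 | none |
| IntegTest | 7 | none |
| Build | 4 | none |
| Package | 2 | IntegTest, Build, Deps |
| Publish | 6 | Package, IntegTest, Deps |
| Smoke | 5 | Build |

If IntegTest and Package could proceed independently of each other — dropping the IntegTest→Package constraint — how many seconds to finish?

Original critical path: IntegTest→Package→Publish = 7+2+6 = 15 ⇒ 15 seconds.
Without IntegTest→Package, Package's earliest start moves from 7 to 4.
The longest chain is now IntegTest→Publish = 7+6 = 13, so the schedule takes 13 seconds.

13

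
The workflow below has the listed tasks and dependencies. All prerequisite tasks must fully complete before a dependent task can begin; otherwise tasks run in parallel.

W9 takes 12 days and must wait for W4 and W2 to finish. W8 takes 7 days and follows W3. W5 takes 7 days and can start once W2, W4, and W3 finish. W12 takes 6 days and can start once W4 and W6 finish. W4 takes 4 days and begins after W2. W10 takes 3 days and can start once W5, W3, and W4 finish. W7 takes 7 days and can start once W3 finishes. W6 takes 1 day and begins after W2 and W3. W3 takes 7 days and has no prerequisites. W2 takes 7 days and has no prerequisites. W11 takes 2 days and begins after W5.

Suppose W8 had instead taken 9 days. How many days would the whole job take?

23

The binding path is W2→W4→W9 = 7+4+12 = 23; finish at 23 days.
W8 is off the critical path — its longest chain is 14 days, giving 9 of slack.
The critical path is still W2→W4→W9; finish is now 23 days.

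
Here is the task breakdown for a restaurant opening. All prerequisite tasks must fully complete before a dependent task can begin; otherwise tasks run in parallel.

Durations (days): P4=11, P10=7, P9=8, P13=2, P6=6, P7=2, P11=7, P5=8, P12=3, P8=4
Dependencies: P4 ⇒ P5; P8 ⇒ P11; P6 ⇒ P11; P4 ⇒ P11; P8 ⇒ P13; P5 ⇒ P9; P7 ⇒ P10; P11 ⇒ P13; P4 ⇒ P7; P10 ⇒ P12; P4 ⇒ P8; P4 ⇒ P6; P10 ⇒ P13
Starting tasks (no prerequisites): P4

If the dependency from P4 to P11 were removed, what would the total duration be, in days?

With the dependency in place, P4→P5→P9 = 11+8+8 = 27 sets the finish at 27 days.
Dropping P4→P11 doesn't change P11's earliest start (17); another predecessor still binds.
New critical path: P4→P5→P9 = 11+8+8 = 27 ⇒ 27 days.

27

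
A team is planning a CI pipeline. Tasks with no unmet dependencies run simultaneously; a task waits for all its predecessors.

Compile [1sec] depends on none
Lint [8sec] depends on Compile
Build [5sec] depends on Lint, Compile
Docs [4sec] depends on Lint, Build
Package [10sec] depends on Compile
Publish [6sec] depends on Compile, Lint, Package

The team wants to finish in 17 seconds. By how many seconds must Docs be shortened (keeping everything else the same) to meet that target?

1

Current finish: 18 seconds; target: 17.
Docs is on every critical path, so each second cut from Docs cuts the finish by one (this holds down to a finish of 17).
Need 18 − 17 = 1 second off Docs → Docs becomes 3 seconds, finish becomes 17.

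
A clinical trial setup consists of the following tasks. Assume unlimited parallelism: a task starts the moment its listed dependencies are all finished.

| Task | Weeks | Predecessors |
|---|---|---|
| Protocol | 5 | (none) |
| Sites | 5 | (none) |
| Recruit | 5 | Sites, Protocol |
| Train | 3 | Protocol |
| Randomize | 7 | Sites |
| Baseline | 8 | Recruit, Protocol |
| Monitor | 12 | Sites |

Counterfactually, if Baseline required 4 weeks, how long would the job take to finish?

17

Baseline: Protocol→Recruit→Baseline = 5+5+8 = 18 → 18 weeks.
Since Baseline is critical, the -4 change carries straight to that chain (now 14 weeks).
Now Sites→Monitor = 5+12 = 17 is longest, so the finish becomes 17 weeks.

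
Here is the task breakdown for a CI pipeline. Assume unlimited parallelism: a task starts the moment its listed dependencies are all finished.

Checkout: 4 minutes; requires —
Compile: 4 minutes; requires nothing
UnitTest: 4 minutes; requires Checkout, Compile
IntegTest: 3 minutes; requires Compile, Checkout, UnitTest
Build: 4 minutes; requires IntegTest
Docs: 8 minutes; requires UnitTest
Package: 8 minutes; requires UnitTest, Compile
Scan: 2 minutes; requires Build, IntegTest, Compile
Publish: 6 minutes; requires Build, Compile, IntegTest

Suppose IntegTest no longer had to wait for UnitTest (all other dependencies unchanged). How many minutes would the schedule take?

With the dependency in place, Checkout→UnitTest→IntegTest→Build→Publish = 4+4+3+4+6 = 21 sets the finish at 21 minutes.
Without UnitTest→IntegTest, IntegTest's earliest start moves from 8 to 4.
After: Checkout→IntegTest→Build→Publish = 4+3+4+6 = 17 → 17 minutes.

17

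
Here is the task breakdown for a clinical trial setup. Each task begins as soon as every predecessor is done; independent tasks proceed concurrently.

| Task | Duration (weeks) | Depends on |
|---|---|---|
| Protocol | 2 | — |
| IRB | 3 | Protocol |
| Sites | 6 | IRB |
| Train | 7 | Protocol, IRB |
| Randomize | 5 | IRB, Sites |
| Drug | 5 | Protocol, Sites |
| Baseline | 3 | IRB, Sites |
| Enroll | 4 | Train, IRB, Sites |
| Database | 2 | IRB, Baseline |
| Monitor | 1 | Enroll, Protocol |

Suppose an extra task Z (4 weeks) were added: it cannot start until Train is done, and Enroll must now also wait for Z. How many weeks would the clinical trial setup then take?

21

Originally the clinical trial setup takes 17 weeks.
With Z inserted, Enroll now waits for max(Train, IRB, Sites, Z).
New critical path: Protocol→IRB→Train→Z→Enroll→Monitor = 2+3+7+4+4+1 = 21 ⇒ 21 weeks.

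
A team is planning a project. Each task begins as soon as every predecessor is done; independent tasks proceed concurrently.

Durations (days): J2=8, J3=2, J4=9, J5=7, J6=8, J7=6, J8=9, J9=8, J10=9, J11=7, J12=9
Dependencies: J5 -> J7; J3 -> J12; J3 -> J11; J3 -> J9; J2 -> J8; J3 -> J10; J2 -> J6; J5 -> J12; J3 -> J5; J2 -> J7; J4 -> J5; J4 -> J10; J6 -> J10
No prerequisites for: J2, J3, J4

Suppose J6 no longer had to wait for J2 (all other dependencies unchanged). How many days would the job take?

Original critical path: J2→J6→J10 = 8+8+9 = 25 ⇒ 25 days.
Without J2→J6, J6's earliest start moves from 8 to 0.
New critical path: J4→J5→J12 = 9+7+9 = 25 ⇒ 25 days.

25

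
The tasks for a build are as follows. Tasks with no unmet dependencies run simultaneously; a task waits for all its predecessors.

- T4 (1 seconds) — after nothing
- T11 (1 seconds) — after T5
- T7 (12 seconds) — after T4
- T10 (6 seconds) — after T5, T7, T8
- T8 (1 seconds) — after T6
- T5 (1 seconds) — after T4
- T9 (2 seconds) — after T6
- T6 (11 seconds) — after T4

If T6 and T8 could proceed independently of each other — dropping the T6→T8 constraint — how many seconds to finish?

19

Original critical path: T4→T6→T8→T10 = 1+11+1+6 = 19 ⇒ 19 seconds.
Without T6→T8, T8's earliest start moves from 12 to 0.
The longest chain is now T4→T7→T10 = 1+12+6 = 19, so the plan takes 19 seconds.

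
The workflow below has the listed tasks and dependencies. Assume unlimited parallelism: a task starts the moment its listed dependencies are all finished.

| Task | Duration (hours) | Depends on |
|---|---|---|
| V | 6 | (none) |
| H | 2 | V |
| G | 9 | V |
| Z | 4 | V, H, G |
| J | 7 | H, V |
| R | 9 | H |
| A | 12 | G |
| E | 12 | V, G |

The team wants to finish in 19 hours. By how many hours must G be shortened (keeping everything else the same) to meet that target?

8

Current finish: 27 hours; target: 19.
G is on every critical path, so each hour cut from G cuts the finish by one (this holds down to a finish of 19).
Need 27 − 19 = 8 hours off G → G becomes 1 hour, finish becomes 19.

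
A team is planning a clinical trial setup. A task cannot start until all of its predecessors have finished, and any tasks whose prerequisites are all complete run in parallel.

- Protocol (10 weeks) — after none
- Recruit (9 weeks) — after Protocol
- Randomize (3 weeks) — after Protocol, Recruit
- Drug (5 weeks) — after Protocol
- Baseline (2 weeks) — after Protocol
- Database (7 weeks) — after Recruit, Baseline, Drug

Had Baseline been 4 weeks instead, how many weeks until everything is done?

Actual critical path: Protocol→Recruit→Database = 10+9+7 = 26 ⇒ 26 weeks.
Baseline is off the critical path — its longest chain is 19 weeks, giving 7 of slack.
That remains the longest chain; total 26 weeks.

26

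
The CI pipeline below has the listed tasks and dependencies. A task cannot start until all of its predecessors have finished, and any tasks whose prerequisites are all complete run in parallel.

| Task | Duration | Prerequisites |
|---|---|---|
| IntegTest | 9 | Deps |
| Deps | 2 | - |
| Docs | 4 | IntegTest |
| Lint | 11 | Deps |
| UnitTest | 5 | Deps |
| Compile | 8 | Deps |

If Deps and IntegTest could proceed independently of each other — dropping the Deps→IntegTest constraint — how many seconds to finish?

Original critical path: Deps→IntegTest→Docs = 2+9+4 = 15 ⇒ 15 seconds.
Without Deps→IntegTest, IntegTest's earliest start moves from 2 to 0.
After: Deps→Lint = 2+11 = 13 → 13 seconds.

13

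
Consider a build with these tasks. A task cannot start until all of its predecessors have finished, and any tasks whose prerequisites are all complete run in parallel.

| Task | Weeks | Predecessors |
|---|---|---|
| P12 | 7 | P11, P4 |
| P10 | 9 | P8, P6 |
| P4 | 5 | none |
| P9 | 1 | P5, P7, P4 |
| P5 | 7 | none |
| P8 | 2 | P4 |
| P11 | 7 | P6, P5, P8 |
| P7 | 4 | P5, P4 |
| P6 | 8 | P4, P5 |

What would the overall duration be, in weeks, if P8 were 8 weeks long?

29

Baseline: P5→P6→P11→P12 = 7+8+7+7 = 29 → 29 weeks.
P8 has 8 weeks of float (longest path through it is 21).
The critical path is still P5→P6→P11→P12; finish is now 29 weeks.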